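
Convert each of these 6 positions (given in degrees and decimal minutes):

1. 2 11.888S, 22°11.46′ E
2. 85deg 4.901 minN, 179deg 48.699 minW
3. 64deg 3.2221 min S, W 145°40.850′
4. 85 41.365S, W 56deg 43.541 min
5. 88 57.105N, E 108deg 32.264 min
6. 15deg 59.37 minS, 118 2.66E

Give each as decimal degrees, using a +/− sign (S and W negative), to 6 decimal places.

Point 1:
  Lat: 2 + 11.888/60 = 2.1981333
  S ⇒ negate
  Longitude: 11.46′ = 0.191000°; total 22.1910000
  E → positive
Point 2:
  φ: 85 + 4.901/60 = 85.0816833
  N → positive
  Longitude: 48.699′ = 0.811650°; total 179.8116500
  W → negative
Point 3:
  Lat: 3.2221′ = 0.053702°; total 64.0537017
  S ⇒ negate
  Lon: 145 + 40.85/60 = 145.6808333
  W ⇒ negate
Point 4:
  Latitude: 85 + 41.365/60 = 85.6894167
  hemisphere S, so the sign is −
  Longitude: 43.541′ = 0.725683°; total 56.7256833
  W → negative
Point 5:
  Lat: 88 + 57.105/60 = 88.9517500
  N → positive
  λ: 108 + 32.264/60 = 108.5377333
  E ⇒ keep positive
Point 6:
  Lat: 59.37′ = 0.989500°; total 15.9895000
  hemisphere S, so the sign is −
  Longitude: 118 + 2.66/60 = 118.0443333
  E → positive

1. -2.198133, 22.191000
2. 85.081683, -179.811650
3. -64.053702, -145.680833
4. -85.689417, -56.725683
5. 88.951750, 108.537733
6. -15.989500, 118.044333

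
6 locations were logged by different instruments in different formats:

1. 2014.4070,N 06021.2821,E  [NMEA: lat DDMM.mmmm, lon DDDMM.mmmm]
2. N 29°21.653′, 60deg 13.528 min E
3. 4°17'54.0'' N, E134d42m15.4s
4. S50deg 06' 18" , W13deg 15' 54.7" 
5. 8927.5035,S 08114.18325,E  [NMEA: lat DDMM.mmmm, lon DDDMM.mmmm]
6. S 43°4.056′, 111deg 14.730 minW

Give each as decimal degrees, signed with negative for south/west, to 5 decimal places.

1. 20.24012, 60.35470
2. 29.36088, 60.22547
3. 4.29833, 134.70428
4. -50.10500, -13.26519
5. -89.45839, 81.23639
6. -43.06760, -111.24550

Point 1:
  Lat: split at 2 digits → 20° and 14.407′; 20 + 14.407/60 = 20.240117
  N ⇒ keep positive
  λ: degrees = first 3 digits = 60, minutes = 21.2821; 60 + 21.2821/60 = 60.354702
  E ⇒ keep positive
Point 2:
  Latitude: 29 + 21.653/60 = 29.360883
  N ⇒ keep positive
  Lon: 13.528′ = 0.225467°; total 60.225467
  E → positive
Point 3:
  Latitude: 17′ + 54″ = 17.90000′; 4 + 17.90000/60 = 4.298333
  N → positive
  Lon: 134 + 42/60 + 15.4/3600 = 134.704278
  E ⇒ keep positive
Point 4:
  Latitude: 6′ + 18″ = 6.30000′; 50 + 6.30000/60 = 50.105000
  S → negative
  λ: 13 + 15/60 + 54.7/3600 = 13.265194
  W ⇒ negate
Point 5:
  Latitude: degrees = first 2 digits = 89, minutes = 27.5035; 89 + 27.5035/60 = 89.458392
  S ⇒ negate
  Lon: degrees = first 3 digits = 81, minutes = 14.18325; 81 + 14.18325/60 = 81.236388
  E → positive
Point 6:
  Lat: 4.056′ = 0.067600°; total 43.067600
  S ⇒ negate
  λ: 111 + 14.73/60 = 111.245500
  W → negative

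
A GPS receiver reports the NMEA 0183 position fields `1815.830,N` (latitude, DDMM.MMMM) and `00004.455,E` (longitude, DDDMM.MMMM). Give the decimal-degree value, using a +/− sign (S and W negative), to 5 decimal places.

Lat: split at 2 digits → 18° and 15.83′; 18 + 15.83/60 = 18.263833
N → positive
Lon: degrees = first 3 digits = 0, minutes = 4.455; 0 + 4.455/60 = 0.074250
E ⇒ keep positive

18.26383, 0.07425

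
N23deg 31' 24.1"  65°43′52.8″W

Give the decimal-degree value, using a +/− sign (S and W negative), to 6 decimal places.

φ: 31′ + 24.1″ = 31.40167′; 23 + 31.40167/60 = 23.5233611
N ⇒ keep positive
Lon: 65° + 43/60 + 52.8/3600 = 65 + 0.716667 + 0.014667 = 65.7313333
W ⇒ negate

23.523361, -65.731333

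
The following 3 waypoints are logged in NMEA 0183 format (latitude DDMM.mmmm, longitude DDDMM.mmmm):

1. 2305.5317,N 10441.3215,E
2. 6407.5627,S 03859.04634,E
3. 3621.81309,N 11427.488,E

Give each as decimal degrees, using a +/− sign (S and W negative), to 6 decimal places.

1. 23.092195, 104.688692
2. -64.126045, 38.984106
3. 36.363552, 114.458133

Point 1:
  φ: degrees = first 2 digits = 23, minutes = 5.5317; 23 + 5.5317/60 = 23.0921950
  N → positive
  Longitude: split at 3 digits → 104° and 41.3215′; 104 + 41.3215/60 = 104.6886917
  E ⇒ keep positive
Point 2:
  φ: split at 2 digits → 64° and 7.5627′; 64 + 7.5627/60 = 64.1260450
  S ⇒ negate
  λ: split at 3 digits → 038° and 59.04634′; 38 + 59.04634/60 = 38.9841057
  E → positive
Point 3:
  Lat: degrees = first 2 digits = 36, minutes = 21.81309; 36 + 21.81309/60 = 36.3635515
  N → positive
  λ: split at 3 digits → 114° and 27.488′; 114 + 27.488/60 = 114.4581333
  E ⇒ keep positive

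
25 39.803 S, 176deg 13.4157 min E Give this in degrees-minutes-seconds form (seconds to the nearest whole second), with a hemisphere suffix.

Lat: 39.80300′ → 39′ and 0.80300 × 60 = 48.18″
Lon: fractional minutes 0.41570 × 60 = 24.94″

25°39′48″ S, 176°13′25″ E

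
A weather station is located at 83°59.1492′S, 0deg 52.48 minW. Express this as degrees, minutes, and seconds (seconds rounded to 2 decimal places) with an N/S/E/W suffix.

83°59′8.95″ S, 0°52′28.80″ W

Latitude: 59.14920′ → 59′ and 0.14920 × 60 = 8.9520″
λ: fractional minutes 0.48000 × 60 = 28.8000″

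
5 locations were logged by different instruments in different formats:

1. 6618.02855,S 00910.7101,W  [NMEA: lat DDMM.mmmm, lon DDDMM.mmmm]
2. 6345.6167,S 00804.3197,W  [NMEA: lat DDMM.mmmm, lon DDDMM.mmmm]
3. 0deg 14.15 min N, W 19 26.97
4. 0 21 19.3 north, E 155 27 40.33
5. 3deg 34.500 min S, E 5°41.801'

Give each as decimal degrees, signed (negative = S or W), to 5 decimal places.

Point 1:
  φ: split at 2 digits → 66° and 18.02855′; 66 + 18.02855/60 = 66.300476
  S → negative
  Longitude: degrees = first 3 digits = 9, minutes = 10.7101; 9 + 10.7101/60 = 9.178502
  hemisphere W, so the sign is −
Point 2:
  φ: split at 2 digits → 63° and 45.6167′; 63 + 45.6167/60 = 63.760278
  hemisphere S, so the sign is −
  Lon: degrees = first 3 digits = 8, minutes = 4.3197; 8 + 4.3197/60 = 8.071995
  hemisphere W, so the sign is −
Point 3:
  Latitude: 0 + 14.15/60 = 0.235833
  N → positive
  λ: 19 + 26.97/60 = 19.449500
  hemisphere W, so the sign is −
Point 4:
  Latitude: 0 + 21/60 + 19.3/3600 = 0.355361
  N → positive
  Lon: 155 + 27/60 + 40.33/3600 = 155.461203
  E → positive
Point 5:
  φ: 34.5′ = 0.575000°; total 3.575000
  hemisphere S, so the sign is −
  Longitude: 5 + 41.801/60 = 5.696683
  E → positive

1. -66.30048, -9.17850
2. -63.76028, -8.07200
3. 0.23583, -19.44950
4. 0.35536, 155.46120
5. -3.57500, 5.69668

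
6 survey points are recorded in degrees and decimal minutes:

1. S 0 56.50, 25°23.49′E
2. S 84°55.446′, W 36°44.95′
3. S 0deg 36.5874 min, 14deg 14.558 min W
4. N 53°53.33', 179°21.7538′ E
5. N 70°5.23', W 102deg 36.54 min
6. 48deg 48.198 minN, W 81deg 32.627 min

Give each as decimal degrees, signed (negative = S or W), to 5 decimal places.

1. -0.94167, 25.39150
2. -84.92410, -36.74917
3. -0.60979, -14.24263
4. 53.88883, 179.36256
5. 70.08717, -102.60900
6. 48.80330, -81.54378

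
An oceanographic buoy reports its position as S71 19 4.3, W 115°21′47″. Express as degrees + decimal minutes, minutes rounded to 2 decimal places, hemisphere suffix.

71° 19.07′ S, 115° 21.78′ W

φ: seconds/60 = 0.07167; minutes = 19 + 0.07167 = 19.0717
Longitude: 21 + 47/60 = 21.7833′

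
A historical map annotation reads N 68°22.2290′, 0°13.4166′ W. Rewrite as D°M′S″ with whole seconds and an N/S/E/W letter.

68°22′14″ N, 0°13′25″ W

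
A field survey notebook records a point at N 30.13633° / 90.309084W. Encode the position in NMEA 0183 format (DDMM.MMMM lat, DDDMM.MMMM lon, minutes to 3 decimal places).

3008.180,N / 09018.545,W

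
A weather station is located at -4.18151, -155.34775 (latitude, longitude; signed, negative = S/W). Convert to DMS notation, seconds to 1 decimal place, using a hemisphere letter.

Latitude is negative → S; |value| = 4.181510
Lat: 0.181510° → 10.89060′; 0.89060 × 60 = 53.436″
Longitude is negative → W; |value| = 155.347750
Lon: whole degrees 155; 20.86500′ → 20′ and 51.900″

4°10′53.4″ S, 155°20′51.9″ W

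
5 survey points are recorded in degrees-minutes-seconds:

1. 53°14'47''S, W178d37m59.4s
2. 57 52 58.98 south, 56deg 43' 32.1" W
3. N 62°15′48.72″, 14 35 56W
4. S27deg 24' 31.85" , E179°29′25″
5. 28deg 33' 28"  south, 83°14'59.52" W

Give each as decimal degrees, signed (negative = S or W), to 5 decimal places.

Point 1:
  Lat: 53° + 14/60 + 47/3600 = 53 + 0.233333 + 0.013056 = 53.246389
  S ⇒ negate
  Longitude: 178 + 37/60 + 59.4/3600 = 178.633167
  W ⇒ negate
Point 2:
  φ: 57 + 52/60 + 58.98/3600 = 57.883050
  hemisphere S, so the sign is −
  Lon: 56° + 43/60 + 32.1/3600 = 56 + 0.716667 + 0.008917 = 56.725583
  hemisphere W, so the sign is −
Point 3:
  Lat: 15′ + 48.72″ = 15.81200′; 62 + 15.81200/60 = 62.263533
  N → positive
  λ: 14° + 35/60 + 56/3600 = 14 + 0.583333 + 0.015556 = 14.598889
  W → negative
Point 4:
  Latitude: 27° + 24/60 + 31.85/3600 = 27 + 0.400000 + 0.008847 = 27.408847
  S → negative
  λ: 29′ + 25″ = 29.41667′; 179 + 29.41667/60 = 179.490278
  E → positive
Point 5:
  Latitude: 33′ + 28″ = 33.46667′; 28 + 33.46667/60 = 28.557778
  S ⇒ negate
  λ: 83° + 14/60 + 59.52/3600 = 83 + 0.233333 + 0.016533 = 83.249867
  W ⇒ negate

1. -53.24639, -178.63317
2. -57.88305, -56.72558
3. 62.26353, -14.59889
4. -27.40885, 179.49028
5. -28.55778, -83.24987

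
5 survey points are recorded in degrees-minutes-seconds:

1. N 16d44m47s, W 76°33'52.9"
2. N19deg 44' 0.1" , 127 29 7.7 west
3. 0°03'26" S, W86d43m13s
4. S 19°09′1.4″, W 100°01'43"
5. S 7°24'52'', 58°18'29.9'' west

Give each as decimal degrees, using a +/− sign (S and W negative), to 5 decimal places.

1. 16.74639, -76.56469
2. 19.73336, -127.48547
3. -0.05722, -86.72028
4. -19.15039, -100.02861
5. -7.41444, -58.30831

Point 1:
  φ: 16 + 44/60 + 47/3600 = 16.746389
  N ⇒ keep positive
  Lon: 76 + 33/60 + 52.9/3600 = 76.564694
  W → negative
Point 2:
  φ: 19 + 44/60 + 0.1/3600 = 19.733361
  N → positive
  Longitude: 127 + 29/60 + 7.7/3600 = 127.485472
  hemisphere W, so the sign is −
Point 3:
  φ: 3′ + 26″ = 3.43333′; 0 + 3.43333/60 = 0.057222
  S ⇒ negate
  Lon: 86 + 43/60 + 13/3600 = 86.720278
  W → negative
Point 4:
  φ: 19° + 9/60 + 1.4/3600 = 19 + 0.150000 + 0.000389 = 19.150389
  S ⇒ negate
  Longitude: 1′ + 43″ = 1.71667′; 100 + 1.71667/60 = 100.028611
  hemisphere W, so the sign is −
Point 5:
  Latitude: 7° + 24/60 + 52/3600 = 7 + 0.400000 + 0.014444 = 7.414444
  S ⇒ negate
  Longitude: 58 + 18/60 + 29.9/3600 = 58.308306
  hemisphere W, so the sign is −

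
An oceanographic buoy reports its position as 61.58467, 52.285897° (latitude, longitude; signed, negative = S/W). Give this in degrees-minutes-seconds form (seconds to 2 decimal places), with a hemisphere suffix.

Latitude: 0.584670 × 60 = 35.08020′ → 35′, remainder × 60 = 4.8120″
λ: 0.285897 × 60 = 17.15382′ → 17′, remainder × 60 = 9.2292″

61°35′4.81″ N, 52°17′9.23″ E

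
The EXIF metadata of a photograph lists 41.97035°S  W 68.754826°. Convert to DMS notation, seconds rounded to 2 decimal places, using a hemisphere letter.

41°58′13.26″ S, 68°45′17.37″ W

Latitude: 0.970350 × 60 = 58.22100′ → 58′, remainder × 60 = 13.2600″
λ: whole degrees 68; 45.28956′ → 45′ and 17.3736″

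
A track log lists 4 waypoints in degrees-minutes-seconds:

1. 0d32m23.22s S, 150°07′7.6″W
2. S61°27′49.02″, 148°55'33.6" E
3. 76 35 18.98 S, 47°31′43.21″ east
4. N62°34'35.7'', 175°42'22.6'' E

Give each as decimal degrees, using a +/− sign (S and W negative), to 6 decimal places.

1. -0.539783, -150.118778
2. -61.463617, 148.926000
3. -76.588606, 47.528669
4. 62.576583, 175.706278

Point 1:
  Lat: 32′ + 23.22″ = 32.38700′; 0 + 32.38700/60 = 0.5397833
  S ⇒ negate
  λ: 150 + 7/60 + 7.6/3600 = 150.1187778
  hemisphere W, so the sign is −
Point 2:
  Latitude: 27′ + 49.02″ = 27.81700′; 61 + 27.81700/60 = 61.4636167
  S ⇒ negate
  λ: 148° + 55/60 + 33.6/3600 = 148 + 0.916667 + 0.009333 = 148.9260000
  E → positive
Point 3:
  Latitude: 35′ + 18.98″ = 35.31633′; 76 + 35.31633/60 = 76.5886056
  S → negative
  λ: 47 + 31/60 + 43.21/3600 = 47.5286694
  E → positive
Point 4:
  Latitude: 62° + 34/60 + 35.7/3600 = 62 + 0.566667 + 0.009917 = 62.5765833
  N → positive
  Lon: 42′ + 22.6″ = 42.37667′; 175 + 42.37667/60 = 175.7062778
  E → positive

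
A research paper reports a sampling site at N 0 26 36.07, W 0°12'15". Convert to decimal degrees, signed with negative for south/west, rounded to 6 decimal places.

0.443353, -0.204167

φ: 0° + 26/60 + 36.07/3600 = 0 + 0.433333 + 0.010019 = 0.4433528
N ⇒ keep positive
Lon: 0 + 12/60 + 15/3600 = 0.2041667
W ⇒ negate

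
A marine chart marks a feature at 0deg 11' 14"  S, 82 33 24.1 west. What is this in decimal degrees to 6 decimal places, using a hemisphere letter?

0.187222° S, 82.556694° W

Latitude: 0 + 11/60 + 14/3600 = 0.1872222
λ: 82 + 33/60 + 24.1/3600 = 82.5566944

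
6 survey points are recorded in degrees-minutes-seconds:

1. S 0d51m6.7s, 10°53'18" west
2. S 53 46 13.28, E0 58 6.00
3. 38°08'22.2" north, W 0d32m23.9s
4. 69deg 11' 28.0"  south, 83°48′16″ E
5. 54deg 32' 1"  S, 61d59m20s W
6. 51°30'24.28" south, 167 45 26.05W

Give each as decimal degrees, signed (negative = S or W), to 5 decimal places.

Point 1:
  Latitude: 51′ + 6.7″ = 51.11167′; 0 + 51.11167/60 = 0.851861
  S → negative
  λ: 10 + 53/60 + 18/3600 = 10.888333
  W ⇒ negate
Point 2:
  Lat: 46′ + 13.28″ = 46.22133′; 53 + 46.22133/60 = 53.770356
  hemisphere S, so the sign is −
  Longitude: 0 + 58/60 + 6/3600 = 0.968333
  E ⇒ keep positive
Point 3:
  φ: 38° + 8/60 + 22.2/3600 = 38 + 0.133333 + 0.006167 = 38.139500
  N ⇒ keep positive
  Longitude: 0 + 32/60 + 23.9/3600 = 0.539972
  W → negative
Point 4:
  φ: 69 + 11/60 + 28/3600 = 69.191111
  S ⇒ negate
  λ: 83° + 48/60 + 16/3600 = 83 + 0.800000 + 0.004444 = 83.804444
  E ⇒ keep positive
Point 5:
  Latitude: 54° + 32/60 + 1/3600 = 54 + 0.533333 + 0.000278 = 54.533611
  S ⇒ negate
  Lon: 59′ + 20″ = 59.33333′; 61 + 59.33333/60 = 61.988889
  W ⇒ negate
Point 6:
  φ: 51 + 30/60 + 24.28/3600 = 51.506744
  S → negative
  Longitude: 45′ + 26.05″ = 45.43417′; 167 + 45.43417/60 = 167.757236
  W ⇒ negate

1. -0.85186, -10.88833
2. -53.77036, 0.96833
3. 38.13950, -0.53997
4. -69.19111, 83.80444
5. -54.53361, -61.98889
6. -51.50674, -167.75724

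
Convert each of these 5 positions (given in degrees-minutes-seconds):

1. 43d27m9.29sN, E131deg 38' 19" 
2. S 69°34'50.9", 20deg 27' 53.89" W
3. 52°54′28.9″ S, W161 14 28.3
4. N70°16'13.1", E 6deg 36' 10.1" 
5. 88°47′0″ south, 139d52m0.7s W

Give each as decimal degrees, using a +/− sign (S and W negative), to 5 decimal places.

Point 1:
  Lat: 27′ + 9.29″ = 27.15483′; 43 + 27.15483/60 = 43.452581
  N ⇒ keep positive
  λ: 131° + 38/60 + 19/3600 = 131 + 0.633333 + 0.005278 = 131.638611
  E ⇒ keep positive
Point 2:
  Latitude: 69 + 34/60 + 50.9/3600 = 69.580806
  S → negative
  λ: 20° + 27/60 + 53.89/3600 = 20 + 0.450000 + 0.014969 = 20.464969
  W → negative
Point 3:
  φ: 54′ + 28.9″ = 54.48167′; 52 + 54.48167/60 = 52.908028
  S → negative
  Longitude: 161 + 14/60 + 28.3/3600 = 161.241194
  W → negative
Point 4:
  Latitude: 16′ + 13.1″ = 16.21833′; 70 + 16.21833/60 = 70.270306
  N → positive
  λ: 6° + 36/60 + 10.1/3600 = 6 + 0.600000 + 0.002806 = 6.602806
  E ⇒ keep positive
Point 5:
  Latitude: 88 + 47/60 + 0/3600 = 88.783333
  S ⇒ negate
  Longitude: 139° + 52/60 + 0.7/3600 = 139 + 0.866667 + 0.000194 = 139.866861
  hemisphere W, so the sign is −

1. 43.45258, 131.63861
2. -69.58081, -20.46497
3. -52.90803, -161.24119
4. 70.27031, 6.60281
5. -88.78333, -139.86686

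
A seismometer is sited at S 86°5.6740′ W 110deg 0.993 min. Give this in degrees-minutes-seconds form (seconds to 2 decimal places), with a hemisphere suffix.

Lat: 5.67400′ → 5′ and 0.67400 × 60 = 40.4400″
λ: 0.99300′ → 0′ and 0.99300 × 60 = 59.5800″

86°05′40.44″ S, 110°00′59.58″ W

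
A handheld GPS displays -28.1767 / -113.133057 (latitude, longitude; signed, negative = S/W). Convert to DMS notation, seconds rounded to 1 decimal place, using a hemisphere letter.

28°10′36.1″ S, 113°07′59.0″ W

Latitude is negative → S; |value| = 28.176700
Lat: whole degrees 28; 10.60200′ → 10′ and 36.120″
Longitude is negative → W; |value| = 113.133057
Longitude: 0.133057° → 7.98342′; 0.98342 × 60 = 59.005″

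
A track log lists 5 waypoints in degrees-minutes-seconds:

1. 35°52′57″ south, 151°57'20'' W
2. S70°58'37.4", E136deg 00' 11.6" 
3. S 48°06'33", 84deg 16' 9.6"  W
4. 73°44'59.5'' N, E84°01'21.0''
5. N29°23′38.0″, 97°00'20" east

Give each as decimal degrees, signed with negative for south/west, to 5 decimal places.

1. -35.88250, -151.95556
2. -70.97706, 136.00322
3. -48.10917, -84.26933
4. 73.74986, 84.02250
5. 29.39389, 97.00556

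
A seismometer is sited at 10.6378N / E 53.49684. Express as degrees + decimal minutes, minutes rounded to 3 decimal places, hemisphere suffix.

10° 38.268′ N, 53° 29.810′ E

φ: 10° + 0.637800 × 60 = 10° 38.26800′
Lon: fractional part 0.496840 → 29.81040 minutes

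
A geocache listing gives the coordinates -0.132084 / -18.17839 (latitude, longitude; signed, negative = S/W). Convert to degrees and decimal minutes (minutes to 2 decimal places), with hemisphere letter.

0° 7.93′ S, 18° 10.70′ W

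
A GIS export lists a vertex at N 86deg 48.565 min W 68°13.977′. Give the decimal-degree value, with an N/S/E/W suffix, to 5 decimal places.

86.80942° N, 68.23295° W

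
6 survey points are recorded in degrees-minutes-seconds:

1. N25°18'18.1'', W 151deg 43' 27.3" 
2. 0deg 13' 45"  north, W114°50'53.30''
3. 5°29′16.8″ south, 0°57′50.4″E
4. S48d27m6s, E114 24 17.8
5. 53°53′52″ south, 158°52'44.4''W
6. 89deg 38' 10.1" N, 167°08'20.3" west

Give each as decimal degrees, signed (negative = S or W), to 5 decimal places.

1. 25.30503, -151.72425
2. 0.22917, -114.84814
3. -5.48800, 0.96400
4. -48.45167, 114.40494
5. -53.89778, -158.87900
6. 89.63614, -167.13897

Point 1:
  Latitude: 18′ + 18.1″ = 18.30167′; 25 + 18.30167/60 = 25.305028
  N → positive
  Longitude: 151 + 43/60 + 27.3/3600 = 151.724250
  W → negative
Point 2:
  Latitude: 0° + 13/60 + 45/3600 = 0 + 0.216667 + 0.012500 = 0.229167
  N → positive
  Lon: 50′ + 53.3″ = 50.88833′; 114 + 50.88833/60 = 114.848139
  W → negative
Point 3:
  Latitude: 29′ + 16.8″ = 29.28000′; 5 + 29.28000/60 = 5.488000
  hemisphere S, so the sign is −
  Longitude: 0° + 57/60 + 50.4/3600 = 0 + 0.950000 + 0.014000 = 0.964000
  E ⇒ keep positive
Point 4:
  Lat: 48° + 27/60 + 6/3600 = 48 + 0.450000 + 0.001667 = 48.451667
  S ⇒ negate
  λ: 114° + 24/60 + 17.8/3600 = 114 + 0.400000 + 0.004944 = 114.404944
  E → positive
Point 5:
  φ: 53 + 53/60 + 52/3600 = 53.897778
  S ⇒ negate
  Longitude: 158° + 52/60 + 44.4/3600 = 158 + 0.866667 + 0.012333 = 158.879000
  hemisphere W, so the sign is −
Point 6:
  Lat: 89 + 38/60 + 10.1/3600 = 89.636139
  N → positive
  Lon: 167 + 8/60 + 20.3/3600 = 167.138972
  W → negative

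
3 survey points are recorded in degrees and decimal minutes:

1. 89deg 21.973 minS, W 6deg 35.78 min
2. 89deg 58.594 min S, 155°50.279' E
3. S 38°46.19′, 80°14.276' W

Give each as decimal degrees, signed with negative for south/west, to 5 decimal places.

Point 1:
  φ: 21.973′ = 0.366217°; total 89.366217
  hemisphere S, so the sign is −
  Longitude: 35.78′ = 0.596333°; total 6.596333
  hemisphere W, so the sign is −
Point 2:
  φ: 89 + 58.594/60 = 89.976567
  S → negative
  Longitude: 50.279′ = 0.837983°; total 155.837983
  E → positive
Point 3:
  φ: 46.19′ = 0.769833°; total 38.769833
  S → negative
  Longitude: 14.276′ = 0.237933°; total 80.237933
  W → negative

1. -89.36622, -6.59633
2. -89.97657, 155.83798
3. -38.76983, -80.23793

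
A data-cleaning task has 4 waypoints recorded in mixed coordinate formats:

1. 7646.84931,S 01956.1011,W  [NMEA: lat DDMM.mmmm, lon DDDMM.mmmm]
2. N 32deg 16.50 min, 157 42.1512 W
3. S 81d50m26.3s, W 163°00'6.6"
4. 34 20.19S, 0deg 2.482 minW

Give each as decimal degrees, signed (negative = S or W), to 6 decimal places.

1. -76.780822, -19.935018
2. 32.275000, -157.702520
3. -81.840639, -163.001833
4. -34.336500, -0.041367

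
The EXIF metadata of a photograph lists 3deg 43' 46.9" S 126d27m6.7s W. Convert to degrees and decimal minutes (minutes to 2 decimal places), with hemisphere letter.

φ: seconds/60 = 0.78167; minutes = 43 + 0.78167 = 43.7817
λ: 27 + 6.7/60 = 27.1117′

3° 43.78′ S, 126° 27.11′ W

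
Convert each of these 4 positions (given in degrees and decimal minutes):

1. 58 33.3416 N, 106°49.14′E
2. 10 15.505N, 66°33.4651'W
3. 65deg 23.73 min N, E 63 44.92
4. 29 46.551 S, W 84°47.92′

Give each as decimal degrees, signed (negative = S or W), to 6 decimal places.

Point 1:
  Latitude: 33.3416′ = 0.555693°; total 58.5556933
  N → positive
  λ: 49.14′ = 0.819000°; total 106.8190000
  E ⇒ keep positive
Point 2:
  φ: 15.505′ = 0.258417°; total 10.2584167
  N → positive
  λ: 33.4651′ = 0.557752°; total 66.5577517
  W ⇒ negate
Point 3:
  φ: 23.73′ = 0.395500°; total 65.3955000
  N → positive
  Lon: 63 + 44.92/60 = 63.7486667
  E → positive
Point 4:
  Lat: 29 + 46.551/60 = 29.7758500
  hemisphere S, so the sign is −
  λ: 84 + 47.92/60 = 84.7986667
  W ⇒ negate

1. 58.555693, 106.819000
2. 10.258417, -66.557752
3. 65.395500, 63.748667
4. -29.775850, -84.798667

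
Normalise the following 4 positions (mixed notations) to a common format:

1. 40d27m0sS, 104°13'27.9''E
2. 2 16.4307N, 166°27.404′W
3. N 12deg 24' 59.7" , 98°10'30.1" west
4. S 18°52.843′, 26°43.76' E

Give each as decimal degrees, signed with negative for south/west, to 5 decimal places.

Point 1:
  Latitude: 27′ + 0″ = 27.00000′; 40 + 27.00000/60 = 40.450000
  S → negative
  Lon: 13′ + 27.9″ = 13.46500′; 104 + 13.46500/60 = 104.224417
  E → positive
Point 2:
  φ: 2 + 16.4307/60 = 2.273845
  N ⇒ keep positive
  Lon: 27.404′ = 0.456733°; total 166.456733
  W → negative
Point 3:
  Latitude: 24′ + 59.7″ = 24.99500′; 12 + 24.99500/60 = 12.416583
  N → positive
  Longitude: 98 + 10/60 + 30.1/3600 = 98.175028
  W → negative
Point 4:
  φ: 52.843′ = 0.880717°; total 18.880717
  hemisphere S, so the sign is −
  Lon: 26 + 43.76/60 = 26.729333
  E → positive

1. -40.45000, 104.22442
2. 2.27385, -166.45673
3. 12.41658, -98.17503
4. -18.88072, 26.72933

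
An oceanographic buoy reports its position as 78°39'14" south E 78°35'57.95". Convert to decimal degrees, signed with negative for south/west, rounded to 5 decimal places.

-78.65389, 78.59943

Latitude: 78° + 39/60 + 14/3600 = 78 + 0.650000 + 0.003889 = 78.653889
S → negative
Lon: 35′ + 57.95″ = 35.96583′; 78 + 35.96583/60 = 78.599431
E → positive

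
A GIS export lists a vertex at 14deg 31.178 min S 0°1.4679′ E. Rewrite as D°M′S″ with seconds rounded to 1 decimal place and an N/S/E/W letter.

14°31′10.7″ S, 0°01′28.1″ E

φ: 31.17800′ → 31′ and 0.17800 × 60 = 10.680″
Lon: 1.46790′ → 1′ and 0.46790 × 60 = 28.074″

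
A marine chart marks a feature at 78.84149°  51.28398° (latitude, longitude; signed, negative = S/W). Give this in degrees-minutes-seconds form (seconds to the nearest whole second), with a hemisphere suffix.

Lat: 0.841490° → 50.48940′; 0.48940 × 60 = 29.36″
Longitude: 0.283980 × 60 = 17.03880′ → 17′, remainder × 60 = 2.33″

78°50′29″ N, 51°17′2″ E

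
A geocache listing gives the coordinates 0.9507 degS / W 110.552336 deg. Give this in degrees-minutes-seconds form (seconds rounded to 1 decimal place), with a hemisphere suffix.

0°57′2.5″ S, 110°33′8.4″ W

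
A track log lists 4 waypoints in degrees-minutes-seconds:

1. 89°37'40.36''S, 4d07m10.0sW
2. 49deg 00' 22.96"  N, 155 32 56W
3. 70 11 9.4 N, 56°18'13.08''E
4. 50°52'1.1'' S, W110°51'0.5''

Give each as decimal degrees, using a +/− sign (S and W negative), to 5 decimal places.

Point 1:
  Lat: 89 + 37/60 + 40.36/3600 = 89.627878
  S ⇒ negate
  λ: 4° + 7/60 + 10/3600 = 4 + 0.116667 + 0.002778 = 4.119444
  W ⇒ negate
Point 2:
  Latitude: 49° + 0/60 + 22.96/3600 = 49 + 0.000000 + 0.006378 = 49.006378
  N → positive
  λ: 155 + 32/60 + 56/3600 = 155.548889
  hemisphere W, so the sign is −
Point 3:
  Latitude: 70 + 11/60 + 9.4/3600 = 70.185944
  N ⇒ keep positive
  Longitude: 56° + 18/60 + 13.08/3600 = 56 + 0.300000 + 0.003633 = 56.303633
  E ⇒ keep positive
Point 4:
  Lat: 50 + 52/60 + 1.1/3600 = 50.866972
  S ⇒ negate
  Longitude: 110° + 51/60 + 0.5/3600 = 110 + 0.850000 + 0.000139 = 110.850139
  W → negative

1. -89.62788, -4.11944
2. 49.00638, -155.54889
3. 70.18594, 56.30363
4. -50.86697, -110.85014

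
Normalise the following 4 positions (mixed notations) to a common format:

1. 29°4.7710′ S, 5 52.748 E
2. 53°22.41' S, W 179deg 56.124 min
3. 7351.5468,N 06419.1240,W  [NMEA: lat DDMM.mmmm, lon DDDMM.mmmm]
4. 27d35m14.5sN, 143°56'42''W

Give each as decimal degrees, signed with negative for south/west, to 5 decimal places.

Point 1:
  φ: 4.771′ = 0.079517°; total 29.079517
  S ⇒ negate
  λ: 5 + 52.748/60 = 5.879133
  E ⇒ keep positive
Point 2:
  Latitude: 53 + 22.41/60 = 53.373500
  S → negative
  λ: 56.124′ = 0.935400°; total 179.935400
  W ⇒ negate
Point 3:
  φ: split at 2 digits → 73° and 51.5468′; 73 + 51.5468/60 = 73.859113
  N ⇒ keep positive
  λ: split at 3 digits → 064° and 19.124′; 64 + 19.124/60 = 64.318733
  W → negative
Point 4:
  φ: 27 + 35/60 + 14.5/3600 = 27.587361
  N → positive
  Lon: 56′ + 42″ = 56.70000′; 143 + 56.70000/60 = 143.945000
  W → negative

1. -29.07952, 5.87913
2. -53.37350, -179.93540
3. 73.85911, -64.31873
4. 27.58736, -143.94500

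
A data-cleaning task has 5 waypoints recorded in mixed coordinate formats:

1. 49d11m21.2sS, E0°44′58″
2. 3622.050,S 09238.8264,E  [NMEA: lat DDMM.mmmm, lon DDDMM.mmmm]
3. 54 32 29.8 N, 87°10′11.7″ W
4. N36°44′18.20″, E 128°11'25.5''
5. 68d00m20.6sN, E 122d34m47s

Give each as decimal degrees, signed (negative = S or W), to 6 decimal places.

1. -49.189222, 0.749444
2. -36.367500, 92.647107
3. 54.541611, -87.169917
4. 36.738389, 128.190417
5. 68.005722, 122.579722

Point 1:
  Latitude: 49 + 11/60 + 21.2/3600 = 49.1892222
  hemisphere S, so the sign is −
  λ: 44′ + 58″ = 44.96667′; 0 + 44.96667/60 = 0.7494444
  E → positive
Point 2:
  φ: degrees = first 2 digits = 36, minutes = 22.05; 36 + 22.05/60 = 36.3675000
  S ⇒ negate
  λ: split at 3 digits → 092° and 38.8264′; 92 + 38.8264/60 = 92.6471067
  E ⇒ keep positive
Point 3:
  Latitude: 32′ + 29.8″ = 32.49667′; 54 + 32.49667/60 = 54.5416111
  N → positive
  λ: 10′ + 11.7″ = 10.19500′; 87 + 10.19500/60 = 87.1699167
  W → negative
Point 4:
  Latitude: 44′ + 18.2″ = 44.30333′; 36 + 44.30333/60 = 36.7383889
  N → positive
  λ: 128° + 11/60 + 25.5/3600 = 128 + 0.183333 + 0.007083 = 128.1904167
  E ⇒ keep positive
Point 5:
  Lat: 68 + 0/60 + 20.6/3600 = 68.0057222
  N → positive
  λ: 34′ + 47″ = 34.78333′; 122 + 34.78333/60 = 122.5797222
  E → positive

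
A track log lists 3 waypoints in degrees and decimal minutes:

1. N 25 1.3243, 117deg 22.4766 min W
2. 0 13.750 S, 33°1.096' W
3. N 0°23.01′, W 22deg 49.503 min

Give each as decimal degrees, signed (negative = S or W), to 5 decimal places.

Point 1:
  Latitude: 25 + 1.3243/60 = 25.022072
  N → positive
  Longitude: 117 + 22.4766/60 = 117.374610
  W ⇒ negate
Point 2:
  φ: 0 + 13.75/60 = 0.229167
  hemisphere S, so the sign is −
  Lon: 1.096′ = 0.018267°; total 33.018267
  hemisphere W, so the sign is −
Point 3:
  Lat: 0 + 23.01/60 = 0.383500
  N ⇒ keep positive
  Longitude: 49.503′ = 0.825050°; total 22.825050
  hemisphere W, so the sign is −

1. 25.02207, -117.37461
2. -0.22917, -33.01827
3. 0.38350, -22.82505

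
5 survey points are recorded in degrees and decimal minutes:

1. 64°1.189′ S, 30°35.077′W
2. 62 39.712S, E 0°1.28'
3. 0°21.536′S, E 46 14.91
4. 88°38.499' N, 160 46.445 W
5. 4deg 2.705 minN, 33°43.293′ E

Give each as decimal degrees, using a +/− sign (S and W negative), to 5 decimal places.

Point 1:
  φ: 1.189′ = 0.019817°; total 64.019817
  S ⇒ negate
  Longitude: 35.077′ = 0.584617°; total 30.584617
  W → negative
Point 2:
  φ: 39.712′ = 0.661867°; total 62.661867
  S ⇒ negate
  Longitude: 0 + 1.28/60 = 0.021333
  E ⇒ keep positive
Point 3:
  φ: 0 + 21.536/60 = 0.358933
  hemisphere S, so the sign is −
  Lon: 46 + 14.91/60 = 46.248500
  E ⇒ keep positive
Point 4:
  φ: 88 + 38.499/60 = 88.641650
  N → positive
  Longitude: 46.445′ = 0.774083°; total 160.774083
  W ⇒ negate
Point 5:
  Latitude: 2.705′ = 0.045083°; total 4.045083
  N → positive
  Lon: 43.293′ = 0.721550°; total 33.721550
  E ⇒ keep positive

1. -64.01982, -30.58462
2. -62.66187, 0.02133
3. -0.35893, 46.24850
4. 88.64165, -160.77408
5. 4.04508, 33.72155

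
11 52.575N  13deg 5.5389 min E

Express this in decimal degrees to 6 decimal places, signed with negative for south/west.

Latitude: 11 + 52.575/60 = 11.8762500
N ⇒ keep positive
Lon: 5.5389′ = 0.092315°; total 13.0923150
E → positive

11.876250, 13.092315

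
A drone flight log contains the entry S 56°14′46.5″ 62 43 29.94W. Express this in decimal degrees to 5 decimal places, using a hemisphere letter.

56.24625° S, 62.72498° W

Latitude: 14′ + 46.5″ = 14.77500′; 56 + 14.77500/60 = 56.246250
Longitude: 62 + 43/60 + 29.94/3600 = 62.724983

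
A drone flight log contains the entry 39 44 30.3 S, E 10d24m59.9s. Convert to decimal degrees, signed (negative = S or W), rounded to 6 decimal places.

Lat: 44′ + 30.3″ = 44.50500′; 39 + 44.50500/60 = 39.7417500
S → negative
Longitude: 10 + 24/60 + 59.9/3600 = 10.4166389
E ⇒ keep positive

-39.741750, 10.416639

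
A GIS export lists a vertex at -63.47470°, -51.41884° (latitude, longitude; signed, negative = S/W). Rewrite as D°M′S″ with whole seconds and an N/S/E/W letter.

Latitude is negative → S; |value| = 63.474700
Latitude: whole degrees 63; 28.48200′ → 28′ and 28.92″
Longitude is negative → W; |value| = 51.418840
Lon: 0.418840 × 60 = 25.13040′ → 25′, remainder × 60 = 7.82″

63°28′29″ S, 51°25′8″ W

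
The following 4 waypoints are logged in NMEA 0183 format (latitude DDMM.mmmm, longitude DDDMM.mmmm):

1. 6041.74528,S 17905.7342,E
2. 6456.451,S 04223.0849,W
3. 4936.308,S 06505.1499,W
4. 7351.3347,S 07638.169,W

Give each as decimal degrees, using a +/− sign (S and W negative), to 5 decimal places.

1. -60.69575, 179.09557
2. -64.94085, -42.38475
3. -49.60513, -65.08583
4. -73.85558, -76.63615

Point 1:
  Lat: degrees = first 2 digits = 60, minutes = 41.74528; 60 + 41.74528/60 = 60.695755
  S ⇒ negate
  Longitude: degrees = first 3 digits = 179, minutes = 5.7342; 179 + 5.7342/60 = 179.095570
  E ⇒ keep positive
Point 2:
  Latitude: degrees = first 2 digits = 64, minutes = 56.451; 64 + 56.451/60 = 64.940850
  S → negative
  Lon: degrees = first 3 digits = 42, minutes = 23.0849; 42 + 23.0849/60 = 42.384748
  W ⇒ negate
Point 3:
  Lat: degrees = first 2 digits = 49, minutes = 36.308; 49 + 36.308/60 = 49.605133
  S → negative
  Longitude: degrees = first 3 digits = 65, minutes = 5.1499; 65 + 5.1499/60 = 65.085832
  W → negative
Point 4:
  φ: split at 2 digits → 73° and 51.3347′; 73 + 51.3347/60 = 73.855578
  S → negative
  Lon: degrees = first 3 digits = 76, minutes = 38.169; 76 + 38.169/60 = 76.636150
  hemisphere W, so the sign is −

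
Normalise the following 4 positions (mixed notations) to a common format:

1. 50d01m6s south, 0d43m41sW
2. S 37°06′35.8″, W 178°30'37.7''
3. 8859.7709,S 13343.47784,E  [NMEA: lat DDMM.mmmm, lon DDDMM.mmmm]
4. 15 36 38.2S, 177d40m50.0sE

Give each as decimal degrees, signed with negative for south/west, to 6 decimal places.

1. -50.018333, -0.728056
2. -37.109944, -178.510472
3. -88.996182, 133.724631
4. -15.610611, 177.680556

Point 1:
  Lat: 50 + 1/60 + 6/3600 = 50.0183333
  hemisphere S, so the sign is −
  λ: 43′ + 41″ = 43.68333′; 0 + 43.68333/60 = 0.7280556
  hemisphere W, so the sign is −
Point 2:
  Lat: 37 + 6/60 + 35.8/3600 = 37.1099444
  S → negative
  Longitude: 178° + 30/60 + 37.7/3600 = 178 + 0.500000 + 0.010472 = 178.5104722
  hemisphere W, so the sign is −
Point 3:
  Latitude: split at 2 digits → 88° and 59.7709′; 88 + 59.7709/60 = 88.9961817
  S ⇒ negate
  λ: degrees = first 3 digits = 133, minutes = 43.47784; 133 + 43.47784/60 = 133.7246307
  E ⇒ keep positive
Point 4:
  Lat: 15 + 36/60 + 38.2/3600 = 15.6106111
  S → negative
  Longitude: 177 + 40/60 + 50/3600 = 177.6805556
  E → positive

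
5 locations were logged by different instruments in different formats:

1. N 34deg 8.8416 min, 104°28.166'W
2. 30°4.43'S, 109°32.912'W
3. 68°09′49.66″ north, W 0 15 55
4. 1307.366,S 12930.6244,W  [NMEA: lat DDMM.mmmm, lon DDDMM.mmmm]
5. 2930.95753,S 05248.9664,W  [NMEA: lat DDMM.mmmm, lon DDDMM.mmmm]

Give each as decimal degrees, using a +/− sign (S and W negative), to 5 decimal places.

1. 34.14736, -104.46943
2. -30.07383, -109.54853
3. 68.16379, -0.26528
4. -13.12277, -129.51041
5. -29.51596, -52.81611

Point 1:
  Lat: 34 + 8.8416/60 = 34.147360
  N → positive
  Longitude: 104 + 28.166/60 = 104.469433
  hemisphere W, so the sign is −
Point 2:
  φ: 4.43′ = 0.073833°; total 30.073833
  S ⇒ negate
  λ: 109 + 32.912/60 = 109.548533
  W → negative
Point 3:
  Latitude: 9′ + 49.66″ = 9.82767′; 68 + 9.82767/60 = 68.163794
  N ⇒ keep positive
  Lon: 0° + 15/60 + 55/3600 = 0 + 0.250000 + 0.015278 = 0.265278
  hemisphere W, so the sign is −
Point 4:
  Latitude: split at 2 digits → 13° and 7.366′; 13 + 7.366/60 = 13.122767
  S → negative
  Longitude: degrees = first 3 digits = 129, minutes = 30.6244; 129 + 30.6244/60 = 129.510407
  W → negative
Point 5:
  φ: degrees = first 2 digits = 29, minutes = 30.95753; 29 + 30.95753/60 = 29.515959
  S ⇒ negate
  Longitude: split at 3 digits → 052° and 48.9664′; 52 + 48.9664/60 = 52.816107
  hemisphere W, so the sign is −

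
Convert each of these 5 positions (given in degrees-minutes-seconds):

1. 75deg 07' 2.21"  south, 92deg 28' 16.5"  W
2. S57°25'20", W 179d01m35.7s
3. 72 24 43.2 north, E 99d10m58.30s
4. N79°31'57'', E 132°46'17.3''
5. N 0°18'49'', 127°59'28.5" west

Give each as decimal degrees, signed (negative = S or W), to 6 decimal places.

Point 1:
  φ: 75° + 7/60 + 2.21/3600 = 75 + 0.116667 + 0.000614 = 75.1172806
  S ⇒ negate
  Lon: 28′ + 16.5″ = 28.27500′; 92 + 28.27500/60 = 92.4712500
  hemisphere W, so the sign is −
Point 2:
  Lat: 57° + 25/60 + 20/3600 = 57 + 0.416667 + 0.005556 = 57.4222222
  S → negative
  Longitude: 179° + 1/60 + 35.7/3600 = 179 + 0.016667 + 0.009917 = 179.0265833
  W → negative
Point 3:
  Latitude: 72 + 24/60 + 43.2/3600 = 72.4120000
  N ⇒ keep positive
  Longitude: 99° + 10/60 + 58.3/3600 = 99 + 0.166667 + 0.016194 = 99.1828611
  E ⇒ keep positive
Point 4:
  Latitude: 79° + 31/60 + 57/3600 = 79 + 0.516667 + 0.015833 = 79.5325000
  N ⇒ keep positive
  Longitude: 46′ + 17.3″ = 46.28833′; 132 + 46.28833/60 = 132.7714722
  E ⇒ keep positive
Point 5:
  φ: 18′ + 49″ = 18.81667′; 0 + 18.81667/60 = 0.3136111
  N → positive
  Lon: 127 + 59/60 + 28.5/3600 = 127.9912500
  hemisphere W, so the sign is −

1. -75.117281, -92.471250
2. -57.422222, -179.026583
3. 72.412000, 99.182861
4. 79.532500, 132.771472
5. 0.313611, -127.991250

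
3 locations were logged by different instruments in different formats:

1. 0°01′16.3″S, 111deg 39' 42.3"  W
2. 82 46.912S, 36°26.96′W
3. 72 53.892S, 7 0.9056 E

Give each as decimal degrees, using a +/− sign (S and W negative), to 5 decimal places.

Point 1:
  Lat: 0 + 1/60 + 16.3/3600 = 0.021194
  S ⇒ negate
  λ: 111° + 39/60 + 42.3/3600 = 111 + 0.650000 + 0.011750 = 111.661750
  W ⇒ negate
Point 2:
  Latitude: 46.912′ = 0.781867°; total 82.781867
  S ⇒ negate
  Longitude: 36 + 26.96/60 = 36.449333
  W ⇒ negate
Point 3:
  φ: 72 + 53.892/60 = 72.898200
  S ⇒ negate
  λ: 7 + 0.9056/60 = 7.015093
  E ⇒ keep positive

1. -0.02119, -111.66175
2. -82.78187, -36.44933
3. -72.89820, 7.01509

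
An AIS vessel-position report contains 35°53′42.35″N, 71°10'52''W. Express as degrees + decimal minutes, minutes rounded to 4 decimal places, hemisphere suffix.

35° 53.7058′ N, 71° 10.8667′ W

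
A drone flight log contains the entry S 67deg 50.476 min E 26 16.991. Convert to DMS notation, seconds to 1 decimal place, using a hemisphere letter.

67°50′28.6″ S, 26°16′59.5″ E

Latitude: fractional minutes 0.47600 × 60 = 28.560″
Lon: fractional minutes 0.99100 × 60 = 59.460″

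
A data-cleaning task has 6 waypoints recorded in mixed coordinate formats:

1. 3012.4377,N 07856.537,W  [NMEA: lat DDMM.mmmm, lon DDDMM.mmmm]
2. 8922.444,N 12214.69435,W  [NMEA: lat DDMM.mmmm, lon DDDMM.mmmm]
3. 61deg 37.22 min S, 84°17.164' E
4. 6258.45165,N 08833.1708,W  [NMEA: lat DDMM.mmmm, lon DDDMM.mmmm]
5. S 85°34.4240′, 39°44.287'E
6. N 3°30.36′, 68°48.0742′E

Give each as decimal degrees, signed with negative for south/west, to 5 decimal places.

1. 30.20730, -78.94228
2. 89.37407, -122.24491
3. -61.62033, 84.28607
4. 62.97419, -88.55285
5. -85.57373, 39.73812
6. 3.50600, 68.80124

Point 1:
  φ: degrees = first 2 digits = 30, minutes = 12.4377; 30 + 12.4377/60 = 30.207295
  N → positive
  Longitude: split at 3 digits → 078° and 56.537′; 78 + 56.537/60 = 78.942283
  hemisphere W, so the sign is −
Point 2:
  Lat: split at 2 digits → 89° and 22.444′; 89 + 22.444/60 = 89.374067
  N → positive
  Longitude: degrees = first 3 digits = 122, minutes = 14.69435; 122 + 14.69435/60 = 122.244906
  hemisphere W, so the sign is −
Point 3:
  Lat: 61 + 37.22/60 = 61.620333
  hemisphere S, so the sign is −
  Longitude: 17.164′ = 0.286067°; total 84.286067
  E → positive
Point 4:
  Latitude: split at 2 digits → 62° and 58.45165′; 62 + 58.45165/60 = 62.974194
  N ⇒ keep positive
  Longitude: degrees = first 3 digits = 88, minutes = 33.1708; 88 + 33.1708/60 = 88.552847
  W ⇒ negate
Point 5:
  Lat: 85 + 34.424/60 = 85.573733
  hemisphere S, so the sign is −
  Lon: 44.287′ = 0.738117°; total 39.738117
  E ⇒ keep positive
Point 6:
  Latitude: 3 + 30.36/60 = 3.506000
  N → positive
  λ: 68 + 48.0742/60 = 68.801237
  E → positive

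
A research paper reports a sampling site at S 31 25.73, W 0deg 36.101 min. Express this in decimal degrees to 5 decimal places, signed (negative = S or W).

-31.42883, -0.60168

Lat: 25.73′ = 0.428833°; total 31.428833
S → negative
Longitude: 36.101′ = 0.601683°; total 0.601683
hemisphere W, so the sign is −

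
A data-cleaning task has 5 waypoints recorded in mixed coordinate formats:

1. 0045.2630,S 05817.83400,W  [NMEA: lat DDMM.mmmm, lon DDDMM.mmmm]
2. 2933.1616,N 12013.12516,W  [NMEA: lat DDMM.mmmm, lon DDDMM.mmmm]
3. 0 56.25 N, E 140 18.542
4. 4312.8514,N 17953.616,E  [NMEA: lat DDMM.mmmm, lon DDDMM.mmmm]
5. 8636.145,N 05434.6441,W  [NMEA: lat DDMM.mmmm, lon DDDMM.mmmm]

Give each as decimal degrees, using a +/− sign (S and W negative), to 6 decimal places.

1. -0.754383, -58.297233
2. 29.552693, -120.218753
3. 0.937500, 140.309033
4. 43.214190, 179.893600
5. 86.602417, -54.577402

Point 1:
  Lat: degrees = first 2 digits = 0, minutes = 45.263; 0 + 45.263/60 = 0.7543833
  S → negative
  λ: degrees = first 3 digits = 58, minutes = 17.834; 58 + 17.834/60 = 58.2972333
  hemisphere W, so the sign is −
Point 2:
  Lat: split at 2 digits → 29° and 33.1616′; 29 + 33.1616/60 = 29.5526933
  N ⇒ keep positive
  Lon: degrees = first 3 digits = 120, minutes = 13.12516; 120 + 13.12516/60 = 120.2187527
  W → negative
Point 3:
  Latitude: 0 + 56.25/60 = 0.9375000
  N ⇒ keep positive
  λ: 140 + 18.542/60 = 140.3090333
  E ⇒ keep positive
Point 4:
  Lat: degrees = first 2 digits = 43, minutes = 12.8514; 43 + 12.8514/60 = 43.2141900
  N → positive
  Longitude: degrees = first 3 digits = 179, minutes = 53.616; 179 + 53.616/60 = 179.8936000
  E → positive
Point 5:
  φ: split at 2 digits → 86° and 36.145′; 86 + 36.145/60 = 86.6024167
  N ⇒ keep positive
  Longitude: degrees = first 3 digits = 54, minutes = 34.6441; 54 + 34.6441/60 = 54.5774017
  W ⇒ negate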